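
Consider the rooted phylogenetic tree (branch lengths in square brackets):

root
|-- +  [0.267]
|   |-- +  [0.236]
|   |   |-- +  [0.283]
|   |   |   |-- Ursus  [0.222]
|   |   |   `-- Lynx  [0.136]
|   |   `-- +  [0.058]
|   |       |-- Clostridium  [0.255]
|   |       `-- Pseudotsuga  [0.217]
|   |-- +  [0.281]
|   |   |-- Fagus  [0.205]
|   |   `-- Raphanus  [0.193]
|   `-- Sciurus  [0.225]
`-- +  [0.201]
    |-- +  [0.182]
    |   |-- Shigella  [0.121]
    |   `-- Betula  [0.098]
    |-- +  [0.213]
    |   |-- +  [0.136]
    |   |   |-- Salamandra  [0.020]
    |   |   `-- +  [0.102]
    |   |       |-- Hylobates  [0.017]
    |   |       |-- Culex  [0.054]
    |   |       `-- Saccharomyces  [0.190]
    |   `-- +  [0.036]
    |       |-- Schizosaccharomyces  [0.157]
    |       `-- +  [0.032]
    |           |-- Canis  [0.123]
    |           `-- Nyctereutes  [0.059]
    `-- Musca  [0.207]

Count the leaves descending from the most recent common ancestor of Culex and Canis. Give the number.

The MRCA of Culex and Canis is the node subtending ((Salamandra,(Hylobates,Culex,Saccharomyces)),(Schizosaccharomyces,(Canis,Nyctereutes))).
That clade contains 7 terminal taxa: Canis, Culex, Hylobates, Nyctereutes, Saccharomyces, Salamandra, Schizosaccharomyces.

7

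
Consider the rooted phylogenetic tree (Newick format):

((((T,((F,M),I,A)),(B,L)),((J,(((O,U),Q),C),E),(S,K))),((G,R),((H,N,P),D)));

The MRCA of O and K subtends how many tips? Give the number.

8

The MRCA of O and K is the node subtending ((J,(((O,U),Q),C),E),(S,K)).
That clade contains 8 terminal taxa: C, E, J, K, O, Q, S, U.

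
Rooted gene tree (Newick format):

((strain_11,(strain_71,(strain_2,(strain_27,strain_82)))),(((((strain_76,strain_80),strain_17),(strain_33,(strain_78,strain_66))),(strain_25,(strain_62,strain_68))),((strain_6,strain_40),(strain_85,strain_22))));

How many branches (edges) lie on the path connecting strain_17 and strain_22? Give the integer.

7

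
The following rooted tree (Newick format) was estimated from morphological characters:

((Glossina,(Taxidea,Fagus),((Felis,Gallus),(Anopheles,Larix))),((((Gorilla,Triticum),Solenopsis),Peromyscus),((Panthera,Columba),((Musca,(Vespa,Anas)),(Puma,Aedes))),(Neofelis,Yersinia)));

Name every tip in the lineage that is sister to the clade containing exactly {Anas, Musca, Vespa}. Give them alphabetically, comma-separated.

Aedes, Puma

The clade containing exactly {Anas, Musca, Vespa} attaches to the tree at the node subtending ((Musca,(Vespa,Anas)),(Puma,Aedes)).
The other lineage descending from that same node — the sister group — is (Puma,Aedes); its 2 tips in alphabetical order are the answer.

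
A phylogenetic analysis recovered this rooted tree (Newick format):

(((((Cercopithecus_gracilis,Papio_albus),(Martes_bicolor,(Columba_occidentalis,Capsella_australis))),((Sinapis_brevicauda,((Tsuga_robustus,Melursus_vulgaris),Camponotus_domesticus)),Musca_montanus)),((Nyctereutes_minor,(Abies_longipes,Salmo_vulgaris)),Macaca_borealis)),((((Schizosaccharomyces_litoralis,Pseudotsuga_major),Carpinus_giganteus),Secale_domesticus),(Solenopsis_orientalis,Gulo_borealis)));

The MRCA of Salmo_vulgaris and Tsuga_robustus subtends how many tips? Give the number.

The MRCA of Salmo_vulgaris and Tsuga_robustus is the node subtending ((((Cercopithecus_gracilis,Papio_albus),(Martes_bicolor,(Columba_occidentalis,Capsella_australis))),((Sinapis_brevicauda,((Tsuga_robustus,Melursus_vulgaris),Camponotus_domesticus)),Musca_montanus)),((Nyctereutes_minor,(Abies_longipes,Salmo_vulgaris)),Macaca_borealis)).
That clade contains 14 terminal taxa: Abies_longipes, Camponotus_domesticus, Capsella_australis, Cercopithecus_gracilis, Columba_occidentalis, Macaca_borealis, Martes_bicolor, Melursus_vulgaris, Musca_montanus, Nyctereutes_minor, Papio_albus, Salmo_vulgaris, Sinapis_brevicauda, Tsuga_robustus.

14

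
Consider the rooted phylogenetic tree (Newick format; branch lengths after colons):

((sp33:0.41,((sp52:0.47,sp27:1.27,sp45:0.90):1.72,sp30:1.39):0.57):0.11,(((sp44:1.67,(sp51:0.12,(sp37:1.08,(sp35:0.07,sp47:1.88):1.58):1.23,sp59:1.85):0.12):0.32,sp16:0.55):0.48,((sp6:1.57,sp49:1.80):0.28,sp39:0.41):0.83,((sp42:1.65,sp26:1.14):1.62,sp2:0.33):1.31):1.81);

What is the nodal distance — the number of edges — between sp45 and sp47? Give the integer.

11

The MRCA of sp45 and sp47 is the root of the tree.
From sp45 up to that node: 4 branches. From sp47 up to the same node: 7 branches. Total: 4 + 7 = 11.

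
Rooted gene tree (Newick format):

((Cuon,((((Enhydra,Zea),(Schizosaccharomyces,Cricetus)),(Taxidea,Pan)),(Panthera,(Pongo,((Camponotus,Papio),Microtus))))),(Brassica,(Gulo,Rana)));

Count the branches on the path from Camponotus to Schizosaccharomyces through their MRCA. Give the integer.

The MRCA of Camponotus and Schizosaccharomyces is the node subtending ((((Enhydra,Zea),(Schizosaccharomyces,Cricetus)),(Taxidea,Pan)),(Panthera,(Pongo,((Camponotus,Papio),Microtus)))).
From Camponotus up to that node: 5 branches. From Schizosaccharomyces up to the same node: 4 branches. Total: 5 + 4 = 9.

9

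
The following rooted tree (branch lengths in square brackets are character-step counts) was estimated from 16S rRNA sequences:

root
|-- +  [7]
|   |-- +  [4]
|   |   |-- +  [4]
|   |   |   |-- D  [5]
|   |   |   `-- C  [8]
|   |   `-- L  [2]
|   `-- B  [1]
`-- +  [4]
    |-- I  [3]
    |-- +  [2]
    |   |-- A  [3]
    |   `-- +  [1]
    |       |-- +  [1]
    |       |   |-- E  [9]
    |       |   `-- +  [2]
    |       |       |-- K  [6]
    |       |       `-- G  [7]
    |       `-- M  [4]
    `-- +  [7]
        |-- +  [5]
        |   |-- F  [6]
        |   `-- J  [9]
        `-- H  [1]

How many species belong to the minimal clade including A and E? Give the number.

5

The MRCA of A and E is the node subtending (A,((E,(K,G)),M)).
That clade contains 5 terminal taxa: A, E, G, K, M.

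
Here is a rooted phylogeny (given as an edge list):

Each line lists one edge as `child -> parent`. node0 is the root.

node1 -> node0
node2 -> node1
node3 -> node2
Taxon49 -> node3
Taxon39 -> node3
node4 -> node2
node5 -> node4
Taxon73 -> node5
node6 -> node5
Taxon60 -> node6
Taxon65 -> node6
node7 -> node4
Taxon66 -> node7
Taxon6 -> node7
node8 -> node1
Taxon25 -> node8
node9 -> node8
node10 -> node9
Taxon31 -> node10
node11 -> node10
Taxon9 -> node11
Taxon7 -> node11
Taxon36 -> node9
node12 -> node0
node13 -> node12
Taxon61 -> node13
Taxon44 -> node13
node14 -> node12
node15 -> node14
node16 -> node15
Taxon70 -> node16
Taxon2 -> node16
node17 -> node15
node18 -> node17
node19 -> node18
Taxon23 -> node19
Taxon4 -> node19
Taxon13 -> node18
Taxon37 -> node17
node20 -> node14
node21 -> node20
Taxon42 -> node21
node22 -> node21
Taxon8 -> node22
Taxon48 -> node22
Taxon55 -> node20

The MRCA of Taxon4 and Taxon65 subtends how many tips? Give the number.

The MRCA of Taxon4 and Taxon65 is the root, so the clade is the entire tree.
That clade contains 24 terminal taxa: Taxon13, Taxon2, Taxon23, Taxon25, Taxon31, Taxon36, Taxon37, Taxon39, Taxon4, Taxon42, Taxon44, Taxon48, Taxon49, Taxon55, Taxon6, Taxon60, Taxon61, Taxon65, Taxon66, Taxon7, Taxon70, Taxon73, Taxon8, Taxon9.

24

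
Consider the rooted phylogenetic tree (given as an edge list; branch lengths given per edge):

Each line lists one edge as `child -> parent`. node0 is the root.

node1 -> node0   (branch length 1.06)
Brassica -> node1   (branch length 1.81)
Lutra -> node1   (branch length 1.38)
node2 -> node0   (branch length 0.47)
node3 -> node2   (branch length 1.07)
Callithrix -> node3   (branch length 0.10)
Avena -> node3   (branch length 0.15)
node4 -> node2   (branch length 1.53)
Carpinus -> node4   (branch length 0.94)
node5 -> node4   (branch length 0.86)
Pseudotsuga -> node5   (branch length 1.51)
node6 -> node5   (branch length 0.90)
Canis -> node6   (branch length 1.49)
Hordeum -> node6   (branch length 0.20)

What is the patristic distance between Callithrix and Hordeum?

The path runs Callithrix → … → MRCA → … → Hordeum; the MRCA is the node subtending ((Callithrix,Avena),(Carpinus,(Pseudotsuga,(Canis,Hordeum)))).
Branch lengths along that path: 0.10 + 1.07 + 1.53 + 0.86 + 0.90 + 0.20 = 4.66.

4.66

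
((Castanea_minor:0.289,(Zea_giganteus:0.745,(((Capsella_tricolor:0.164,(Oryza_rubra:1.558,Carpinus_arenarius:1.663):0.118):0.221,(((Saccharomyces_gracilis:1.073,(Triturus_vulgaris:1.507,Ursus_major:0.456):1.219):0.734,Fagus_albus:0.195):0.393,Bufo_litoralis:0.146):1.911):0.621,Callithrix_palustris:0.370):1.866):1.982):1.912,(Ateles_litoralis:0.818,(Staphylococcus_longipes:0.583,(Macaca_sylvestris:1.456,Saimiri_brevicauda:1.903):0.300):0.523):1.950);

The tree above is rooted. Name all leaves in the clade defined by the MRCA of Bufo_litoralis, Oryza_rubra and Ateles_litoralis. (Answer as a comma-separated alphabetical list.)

Tracing Bufo_litoralis: it sits inside (((Saccharomyces_gracilis,(Triturus_vulgaris,Ursus_major)),Fagus_albus),Bufo_litoralis).
Tracing Oryza_rubra: it sits inside (Oryza_rubra,Carpinus_arenarius).
Tracing Ateles_litoralis: it sits inside (Ateles_litoralis,(Staphylococcus_longipes,(Macaca_sylvestris,Saimiri_brevicauda))).
The smallest clade enclosing all 3 is the whole tree (their MRCA is the root), so the answer is all 15 tips in alphabetical order.

Ateles_litoralis, Bufo_litoralis, Callithrix_palustris, Capsella_tricolor, Carpinus_arenarius, Castanea_minor, Fagus_albus, Macaca_sylvestris, Oryza_rubra, Saccharomyces_gracilis, Saimiri_brevicauda, Staphylococcus_longipes, Triturus_vulgaris, Ursus_major, Zea_giganteus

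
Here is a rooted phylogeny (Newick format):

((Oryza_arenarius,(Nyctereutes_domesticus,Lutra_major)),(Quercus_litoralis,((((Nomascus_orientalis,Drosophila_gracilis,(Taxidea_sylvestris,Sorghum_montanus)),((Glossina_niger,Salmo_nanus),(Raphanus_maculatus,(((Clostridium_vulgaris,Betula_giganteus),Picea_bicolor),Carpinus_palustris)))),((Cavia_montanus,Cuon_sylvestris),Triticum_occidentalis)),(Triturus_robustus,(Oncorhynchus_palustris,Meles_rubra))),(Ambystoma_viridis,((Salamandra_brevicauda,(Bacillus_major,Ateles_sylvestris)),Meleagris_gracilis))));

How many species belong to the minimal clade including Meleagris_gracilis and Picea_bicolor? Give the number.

23

The MRCA of Meleagris_gracilis and Picea_bicolor is the node subtending (Quercus_litoralis,((((Nomascus_orientalis,Drosophila_gracilis,(Taxidea_sylvestris,Sorghum_montanus)),((Glossina_niger,Salmo_nanus),(Raphanus_maculatus,(((Clostridium_vulgaris,Betula_giganteus),Picea_bicolor),Carpinus_palustris)))),((Cavia_montanus,Cuon_sylvestris),Triticum_occidentalis)),(Triturus_robustus,(Oncorhynchus_palustris,Meles_rubra))),(Ambystoma_viridis,((Salamandra_brevicauda,(Bacillus_major,Ateles_sylvestris)),Meleagris_gracilis))).
That clade contains 23 terminal taxa: Ambystoma_viridis, Ateles_sylvestris, Bacillus_major, Betula_giganteus, Carpinus_palustris, Cavia_montanus, Clostridium_vulgaris, Cuon_sylvestris, Drosophila_gracilis, Glossina_niger, Meleagris_gracilis, Meles_rubra, Nomascus_orientalis, Oncorhynchus_palustris, Picea_bicolor, Quercus_litoralis, Raphanus_maculatus, Salamandra_brevicauda, Salmo_nanus, Sorghum_montanus, Taxidea_sylvestris, Triticum_occidentalis, Triturus_robustus.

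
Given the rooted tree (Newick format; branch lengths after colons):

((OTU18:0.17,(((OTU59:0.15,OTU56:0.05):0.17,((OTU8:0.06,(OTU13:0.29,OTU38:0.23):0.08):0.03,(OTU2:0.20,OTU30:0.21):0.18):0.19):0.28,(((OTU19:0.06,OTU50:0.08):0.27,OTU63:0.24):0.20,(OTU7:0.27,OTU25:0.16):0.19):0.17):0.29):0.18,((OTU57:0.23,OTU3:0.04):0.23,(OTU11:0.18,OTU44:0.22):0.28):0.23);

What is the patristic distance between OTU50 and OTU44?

The path runs OTU50 → … → MRCA → … → OTU44; the MRCA is the root of the tree.
Branch lengths along that path: 0.08 + 0.27 + 0.20 + 0.17 + 0.29 + 0.18 + 0.23 + 0.28 + 0.22 = 1.92.

1.92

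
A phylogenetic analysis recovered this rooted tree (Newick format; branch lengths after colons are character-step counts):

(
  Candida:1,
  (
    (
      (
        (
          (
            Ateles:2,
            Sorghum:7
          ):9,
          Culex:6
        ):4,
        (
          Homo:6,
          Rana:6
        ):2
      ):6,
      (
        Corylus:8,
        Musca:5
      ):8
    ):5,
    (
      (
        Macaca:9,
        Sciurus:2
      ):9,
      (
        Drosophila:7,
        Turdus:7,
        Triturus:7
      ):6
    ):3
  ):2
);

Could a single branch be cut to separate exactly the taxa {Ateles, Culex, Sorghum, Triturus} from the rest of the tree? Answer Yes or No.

The MRCA of the listed taxa subtends (((((Ateles,Sorghum),Culex),(Homo,Rana)),(Corylus,Musca)),((Macaca,Sciurus),(Drosophila,Turdus,Triturus))).
That clade also contains Corylus, Drosophila, Homo, Macaca, Musca, Rana, Sciurus, Turdus, which are not in the proposed group, so the group is not monophyletic.

No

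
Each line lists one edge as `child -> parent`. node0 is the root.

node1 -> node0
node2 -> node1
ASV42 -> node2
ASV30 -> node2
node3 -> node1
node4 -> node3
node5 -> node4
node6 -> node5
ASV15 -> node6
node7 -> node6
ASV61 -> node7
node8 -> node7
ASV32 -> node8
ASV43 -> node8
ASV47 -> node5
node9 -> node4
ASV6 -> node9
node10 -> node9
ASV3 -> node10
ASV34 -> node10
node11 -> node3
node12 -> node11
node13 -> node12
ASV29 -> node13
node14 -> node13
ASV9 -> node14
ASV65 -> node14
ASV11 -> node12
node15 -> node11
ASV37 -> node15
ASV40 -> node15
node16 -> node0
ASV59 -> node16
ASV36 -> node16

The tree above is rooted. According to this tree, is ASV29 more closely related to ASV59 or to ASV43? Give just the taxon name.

The MRCA of ASV29 and ASV43 subtends ((((ASV15,(ASV61,(ASV32,ASV43))),ASV47),(ASV6,(ASV3,ASV34))),(((ASV29,(ASV9,ASV65)),ASV11),(ASV37,ASV40))) (14 taxa).
The MRCA of ASV29 and ASV59 is the root, subtending the entire tree (18 taxa).
The first is nested inside the second, so ASV29 shares a more recent common ancestor with ASV43.

ASV43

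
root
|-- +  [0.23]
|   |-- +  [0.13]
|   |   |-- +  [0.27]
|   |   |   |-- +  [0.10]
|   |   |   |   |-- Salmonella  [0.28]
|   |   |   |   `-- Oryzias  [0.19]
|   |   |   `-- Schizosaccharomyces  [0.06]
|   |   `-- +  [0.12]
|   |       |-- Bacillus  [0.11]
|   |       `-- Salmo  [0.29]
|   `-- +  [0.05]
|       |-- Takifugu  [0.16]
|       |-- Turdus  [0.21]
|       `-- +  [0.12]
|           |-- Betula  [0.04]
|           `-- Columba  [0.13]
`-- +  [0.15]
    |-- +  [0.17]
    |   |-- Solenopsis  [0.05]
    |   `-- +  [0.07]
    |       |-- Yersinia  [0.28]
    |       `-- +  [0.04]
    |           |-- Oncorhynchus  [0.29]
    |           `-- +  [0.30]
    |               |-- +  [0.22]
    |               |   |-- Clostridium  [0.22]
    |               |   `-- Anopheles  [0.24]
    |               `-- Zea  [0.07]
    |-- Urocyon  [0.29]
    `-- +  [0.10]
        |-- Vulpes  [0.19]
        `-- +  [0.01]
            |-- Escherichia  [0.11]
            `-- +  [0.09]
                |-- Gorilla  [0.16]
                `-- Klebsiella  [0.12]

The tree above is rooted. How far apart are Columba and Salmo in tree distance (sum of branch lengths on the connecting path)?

The path runs Columba → … → MRCA → … → Salmo; the MRCA is the node subtending ((((Salmonella,Oryzias),Schizosaccharomyces),(Bacillus,Salmo)),(Takifugu,Turdus,(Betula,Columba))).
Branch lengths along that path: 0.13 + 0.12 + 0.05 + 0.13 + 0.12 + 0.29 = 0.84.

0.84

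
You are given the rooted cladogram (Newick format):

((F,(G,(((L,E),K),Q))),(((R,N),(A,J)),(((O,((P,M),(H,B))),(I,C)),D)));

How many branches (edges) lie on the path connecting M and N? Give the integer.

9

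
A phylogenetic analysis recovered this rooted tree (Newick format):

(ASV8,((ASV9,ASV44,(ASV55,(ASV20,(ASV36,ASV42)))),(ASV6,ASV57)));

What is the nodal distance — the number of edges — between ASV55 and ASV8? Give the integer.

5

The MRCA of ASV55 and ASV8 is the root of the tree.
From ASV55 up to that node: 4 branches. From ASV8 up to the same node: 1 branch. Total: 4 + 1 = 5.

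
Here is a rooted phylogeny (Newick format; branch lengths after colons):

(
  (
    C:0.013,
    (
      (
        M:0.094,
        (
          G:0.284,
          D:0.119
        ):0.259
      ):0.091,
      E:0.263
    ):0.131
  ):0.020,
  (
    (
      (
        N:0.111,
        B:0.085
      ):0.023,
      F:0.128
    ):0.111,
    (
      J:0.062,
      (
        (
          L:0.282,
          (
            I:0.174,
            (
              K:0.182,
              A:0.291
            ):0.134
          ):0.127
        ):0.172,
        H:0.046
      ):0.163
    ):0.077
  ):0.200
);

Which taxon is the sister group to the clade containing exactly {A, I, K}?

L

The clade containing exactly {A, I, K} attaches to the tree at the node subtending (L,(I,(K,A))).
The other lineage descending from that same node — the sister group — is the single tip L.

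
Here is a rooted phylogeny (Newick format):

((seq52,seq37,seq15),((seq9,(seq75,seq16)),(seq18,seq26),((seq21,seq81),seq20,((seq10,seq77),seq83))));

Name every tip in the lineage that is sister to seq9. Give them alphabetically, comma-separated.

seq9 attaches to the tree at the node subtending (seq9,(seq75,seq16)).
The other lineage descending from that same node — the sister group — is (seq75,seq16); its 2 tips in alphabetical order are the answer.

seq16, seq75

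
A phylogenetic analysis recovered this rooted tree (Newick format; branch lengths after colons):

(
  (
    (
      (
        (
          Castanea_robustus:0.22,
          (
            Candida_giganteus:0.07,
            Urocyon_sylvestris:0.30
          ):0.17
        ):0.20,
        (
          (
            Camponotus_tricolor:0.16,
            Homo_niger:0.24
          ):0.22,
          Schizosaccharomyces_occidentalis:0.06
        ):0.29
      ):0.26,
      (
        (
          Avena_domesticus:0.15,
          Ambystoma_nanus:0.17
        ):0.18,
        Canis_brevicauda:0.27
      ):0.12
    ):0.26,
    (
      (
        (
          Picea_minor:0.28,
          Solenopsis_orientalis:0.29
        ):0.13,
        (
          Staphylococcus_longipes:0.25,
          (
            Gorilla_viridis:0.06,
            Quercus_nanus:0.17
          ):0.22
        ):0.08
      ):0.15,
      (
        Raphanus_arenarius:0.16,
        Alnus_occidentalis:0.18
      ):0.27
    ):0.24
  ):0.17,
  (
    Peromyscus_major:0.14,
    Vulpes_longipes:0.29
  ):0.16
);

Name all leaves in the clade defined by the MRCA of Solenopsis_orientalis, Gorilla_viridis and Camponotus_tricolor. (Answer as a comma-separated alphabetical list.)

Tracing Solenopsis_orientalis: it sits inside (Picea_minor,Solenopsis_orientalis).
Tracing Gorilla_viridis: it sits inside (Gorilla_viridis,Quercus_nanus).
Tracing Camponotus_tricolor: it sits inside (Camponotus_tricolor,Homo_niger).
The smallest clade enclosing all 3 is ((((Castanea_robustus,(Candida_giganteus,Urocyon_sylvestris)),((Camponotus_tricolor,Homo_niger),Schizosaccharomyces_occidentalis)),((Avena_domesticus,Ambystoma_nanus),Canis_brevicauda)),(((Picea_minor,Solenopsis_orientalis),(Staphylococcus_longipes,(Gorilla_viridis,Quercus_nanus))),(Raphanus_arenarius,Alnus_occidentalis))); the answer is its 16 terminal taxa in alphabetical order.

Alnus_occidentalis, Ambystoma_nanus, Avena_domesticus, Camponotus_tricolor, Candida_giganteus, Canis_brevicauda, Castanea_robustus, Gorilla_viridis, Homo_niger, Picea_minor, Quercus_nanus, Raphanus_arenarius, Schizosaccharomyces_occidentalis, Solenopsis_orientalis, Staphylococcus_longipes, Urocyon_sylvestris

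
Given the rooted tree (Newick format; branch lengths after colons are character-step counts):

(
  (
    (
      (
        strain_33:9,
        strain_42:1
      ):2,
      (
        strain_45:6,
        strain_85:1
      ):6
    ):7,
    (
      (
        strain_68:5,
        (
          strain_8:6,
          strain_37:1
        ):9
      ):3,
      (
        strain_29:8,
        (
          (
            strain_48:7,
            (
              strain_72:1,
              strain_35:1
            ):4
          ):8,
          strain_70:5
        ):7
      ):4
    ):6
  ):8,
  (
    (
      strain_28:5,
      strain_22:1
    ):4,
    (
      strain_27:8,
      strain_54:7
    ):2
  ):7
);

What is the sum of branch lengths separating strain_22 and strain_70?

42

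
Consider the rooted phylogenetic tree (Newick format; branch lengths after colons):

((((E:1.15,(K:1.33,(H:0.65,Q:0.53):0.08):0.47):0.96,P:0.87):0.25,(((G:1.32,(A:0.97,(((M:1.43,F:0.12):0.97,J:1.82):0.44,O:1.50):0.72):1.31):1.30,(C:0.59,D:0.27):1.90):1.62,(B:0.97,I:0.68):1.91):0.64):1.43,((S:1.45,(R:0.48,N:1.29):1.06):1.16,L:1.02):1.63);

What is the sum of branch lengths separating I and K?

6.24

The path runs I → … → MRCA → … → K; the MRCA is the node subtending (((E,(K,(H,Q))),P),(((G,(A,(((M,F),J),O))),(C,D)),(B,I))).
Branch lengths along that path: 0.68 + 1.91 + 0.64 + 0.25 + 0.96 + 0.47 + 1.33 = 6.24.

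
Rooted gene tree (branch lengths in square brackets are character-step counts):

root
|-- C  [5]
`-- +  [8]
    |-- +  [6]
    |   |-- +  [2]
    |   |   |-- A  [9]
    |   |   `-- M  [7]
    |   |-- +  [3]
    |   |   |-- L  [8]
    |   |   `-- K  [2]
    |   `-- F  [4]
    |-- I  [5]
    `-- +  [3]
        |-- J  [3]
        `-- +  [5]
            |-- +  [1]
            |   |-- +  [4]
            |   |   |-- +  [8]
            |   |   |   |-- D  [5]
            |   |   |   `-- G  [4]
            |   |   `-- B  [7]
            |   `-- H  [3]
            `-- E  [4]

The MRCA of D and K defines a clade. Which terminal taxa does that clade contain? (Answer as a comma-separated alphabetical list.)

Tracing D: it sits inside (D,G).
Tracing K: it sits inside (L,K).
The smallest clade enclosing both is (((A,M),(L,K),F),I,(J,((((D,G),B),H),E))); the answer is its 12 terminal taxa in alphabetical order.

A, B, D, E, F, G, H, I, J, K, L, M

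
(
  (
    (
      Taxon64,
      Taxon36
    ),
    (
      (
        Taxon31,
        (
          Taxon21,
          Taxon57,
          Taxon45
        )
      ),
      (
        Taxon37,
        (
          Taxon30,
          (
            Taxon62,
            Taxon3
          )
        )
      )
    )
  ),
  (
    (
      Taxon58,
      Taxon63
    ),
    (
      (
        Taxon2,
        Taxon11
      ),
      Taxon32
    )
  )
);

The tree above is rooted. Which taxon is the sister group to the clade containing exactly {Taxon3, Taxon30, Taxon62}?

The clade containing exactly {Taxon3, Taxon30, Taxon62} attaches to the tree at the node subtending (Taxon37,(Taxon30,(Taxon62,Taxon3))).
The other lineage descending from that same node — the sister group — is the single tip Taxon37.

Taxon37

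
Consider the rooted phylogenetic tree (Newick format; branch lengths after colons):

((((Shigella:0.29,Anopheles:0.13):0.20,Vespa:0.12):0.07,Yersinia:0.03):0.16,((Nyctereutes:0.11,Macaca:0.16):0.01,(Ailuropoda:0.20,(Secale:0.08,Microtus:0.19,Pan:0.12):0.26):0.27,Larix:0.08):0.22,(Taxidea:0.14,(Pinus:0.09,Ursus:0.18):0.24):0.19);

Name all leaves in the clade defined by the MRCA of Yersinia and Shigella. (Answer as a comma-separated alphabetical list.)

Anopheles, Shigella, Vespa, Yersinia

Tracing Yersinia: it sits inside (((Shigella,Anopheles),Vespa),Yersinia).
Tracing Shigella: it sits inside (Shigella,Anopheles).
The smallest clade enclosing both is (((Shigella,Anopheles),Vespa),Yersinia); the answer is its 4 terminal taxa in alphabetical order.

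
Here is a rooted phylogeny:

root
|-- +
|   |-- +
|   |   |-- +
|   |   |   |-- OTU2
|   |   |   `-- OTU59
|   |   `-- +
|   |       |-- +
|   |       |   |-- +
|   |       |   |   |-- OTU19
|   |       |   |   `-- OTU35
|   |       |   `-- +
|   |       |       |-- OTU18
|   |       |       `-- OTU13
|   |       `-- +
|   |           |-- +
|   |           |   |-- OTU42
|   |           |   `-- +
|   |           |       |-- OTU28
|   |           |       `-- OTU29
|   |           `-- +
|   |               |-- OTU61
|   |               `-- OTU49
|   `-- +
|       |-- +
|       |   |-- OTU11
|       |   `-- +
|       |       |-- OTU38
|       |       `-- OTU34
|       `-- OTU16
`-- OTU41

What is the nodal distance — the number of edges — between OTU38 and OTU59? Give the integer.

7

The MRCA of OTU38 and OTU59 is the node subtending (((OTU2,OTU59),(((OTU19,OTU35),(OTU18,OTU13)),((OTU42,(OTU28,OTU29)),(OTU61,OTU49)))),((OTU11,(OTU38,OTU34)),OTU16)).
From OTU38 up to that node: 4 branches. From OTU59 up to the same node: 3 branches. Total: 4 + 3 = 7.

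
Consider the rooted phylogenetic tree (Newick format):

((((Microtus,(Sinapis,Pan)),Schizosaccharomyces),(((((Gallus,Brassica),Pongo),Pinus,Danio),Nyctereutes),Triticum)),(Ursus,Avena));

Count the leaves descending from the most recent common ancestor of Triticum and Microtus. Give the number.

The MRCA of Triticum and Microtus is the node subtending (((Microtus,(Sinapis,Pan)),Schizosaccharomyces),(((((Gallus,Brassica),Pongo),Pinus,Danio),Nyctereutes),Triticum)).
That clade contains 11 terminal taxa: Brassica, Danio, Gallus, Microtus, Nyctereutes, Pan, Pinus, Pongo, Schizosaccharomyces, Sinapis, Triticum.

11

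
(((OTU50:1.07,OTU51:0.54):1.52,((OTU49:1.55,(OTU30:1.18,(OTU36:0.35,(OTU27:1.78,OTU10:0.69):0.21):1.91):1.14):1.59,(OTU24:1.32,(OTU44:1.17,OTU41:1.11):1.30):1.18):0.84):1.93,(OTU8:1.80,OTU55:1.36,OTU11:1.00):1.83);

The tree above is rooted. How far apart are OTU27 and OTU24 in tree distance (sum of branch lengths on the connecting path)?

9.13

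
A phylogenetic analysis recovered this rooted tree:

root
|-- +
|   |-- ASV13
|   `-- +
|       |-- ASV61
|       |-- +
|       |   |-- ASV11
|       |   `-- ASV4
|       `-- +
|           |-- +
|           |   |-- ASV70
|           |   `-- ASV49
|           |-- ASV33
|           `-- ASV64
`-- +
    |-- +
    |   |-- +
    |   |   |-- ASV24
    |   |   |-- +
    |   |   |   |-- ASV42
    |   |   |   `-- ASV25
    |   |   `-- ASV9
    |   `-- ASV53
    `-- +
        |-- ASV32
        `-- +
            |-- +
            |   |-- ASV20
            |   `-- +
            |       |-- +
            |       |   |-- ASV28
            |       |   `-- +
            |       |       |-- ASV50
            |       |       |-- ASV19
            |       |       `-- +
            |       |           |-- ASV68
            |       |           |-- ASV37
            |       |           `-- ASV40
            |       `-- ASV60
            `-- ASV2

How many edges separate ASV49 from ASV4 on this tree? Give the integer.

The MRCA of ASV49 and ASV4 is the node subtending (ASV61,(ASV11,ASV4),((ASV70,ASV49),ASV33,ASV64)).
From ASV49 up to that node: 3 branches. From ASV4 up to the same node: 2 branches. Total: 3 + 2 = 5.

5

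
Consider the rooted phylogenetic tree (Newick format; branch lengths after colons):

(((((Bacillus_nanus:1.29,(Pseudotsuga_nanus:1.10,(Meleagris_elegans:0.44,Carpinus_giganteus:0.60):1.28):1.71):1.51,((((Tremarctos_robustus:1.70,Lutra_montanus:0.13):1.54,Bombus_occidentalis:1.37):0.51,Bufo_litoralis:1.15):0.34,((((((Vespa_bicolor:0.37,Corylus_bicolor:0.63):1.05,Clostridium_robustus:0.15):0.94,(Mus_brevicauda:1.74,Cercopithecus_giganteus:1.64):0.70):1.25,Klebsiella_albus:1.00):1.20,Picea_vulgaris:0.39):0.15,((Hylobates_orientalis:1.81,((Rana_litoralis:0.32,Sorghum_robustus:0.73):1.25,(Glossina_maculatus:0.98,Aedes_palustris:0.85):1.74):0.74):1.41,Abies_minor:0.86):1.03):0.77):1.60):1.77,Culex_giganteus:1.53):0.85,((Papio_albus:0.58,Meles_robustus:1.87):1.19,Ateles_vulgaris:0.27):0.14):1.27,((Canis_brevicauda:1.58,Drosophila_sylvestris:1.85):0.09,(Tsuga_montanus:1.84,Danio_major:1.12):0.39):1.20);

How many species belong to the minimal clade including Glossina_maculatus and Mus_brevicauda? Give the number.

13

The MRCA of Glossina_maculatus and Mus_brevicauda is the node subtending ((((((Vespa_bicolor,Corylus_bicolor),Clostridium_robustus),(Mus_brevicauda,Cercopithecus_giganteus)),Klebsiella_albus),Picea_vulgaris),((Hylobates_orientalis,((Rana_litoralis,Sorghum_robustus),(Glossina_maculatus,Aedes_palustris))),Abies_minor)).
That clade contains 13 terminal taxa: Abies_minor, Aedes_palustris, Cercopithecus_giganteus, Clostridium_robustus, Corylus_bicolor, Glossina_maculatus, Hylobates_orientalis, Klebsiella_albus, Mus_brevicauda, Picea_vulgaris, Rana_litoralis, Sorghum_robustus, Vespa_bicolor.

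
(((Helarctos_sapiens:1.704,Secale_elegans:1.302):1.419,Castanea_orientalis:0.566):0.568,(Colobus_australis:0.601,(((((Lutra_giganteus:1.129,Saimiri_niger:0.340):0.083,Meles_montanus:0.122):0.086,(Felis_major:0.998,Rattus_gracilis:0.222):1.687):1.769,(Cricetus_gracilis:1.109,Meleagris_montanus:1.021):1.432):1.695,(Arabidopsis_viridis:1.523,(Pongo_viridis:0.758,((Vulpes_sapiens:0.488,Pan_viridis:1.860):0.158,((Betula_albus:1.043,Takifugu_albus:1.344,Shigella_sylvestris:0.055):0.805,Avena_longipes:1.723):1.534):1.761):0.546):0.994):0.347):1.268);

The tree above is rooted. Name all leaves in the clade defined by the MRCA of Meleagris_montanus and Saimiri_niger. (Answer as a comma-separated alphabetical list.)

Cricetus_gracilis, Felis_major, Lutra_giganteus, Meleagris_montanus, Meles_montanus, Rattus_gracilis, Saimiri_niger

Tracing Meleagris_montanus: it sits inside (Cricetus_gracilis,Meleagris_montanus).
Tracing Saimiri_niger: it sits inside (Lutra_giganteus,Saimiri_niger).
The smallest clade enclosing both is ((((Lutra_giganteus,Saimiri_niger),Meles_montanus),(Felis_major,Rattus_gracilis)),(Cricetus_gracilis,Meleagris_montanus)); the answer is its 7 terminal taxa in alphabetical order.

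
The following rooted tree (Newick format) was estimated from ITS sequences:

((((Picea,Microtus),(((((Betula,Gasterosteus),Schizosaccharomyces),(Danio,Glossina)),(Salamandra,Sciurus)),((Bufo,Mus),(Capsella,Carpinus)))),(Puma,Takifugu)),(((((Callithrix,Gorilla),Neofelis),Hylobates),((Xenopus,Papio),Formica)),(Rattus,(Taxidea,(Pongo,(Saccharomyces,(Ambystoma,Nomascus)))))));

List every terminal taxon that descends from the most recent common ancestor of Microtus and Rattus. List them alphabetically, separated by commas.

Ambystoma, Betula, Bufo, Callithrix, Capsella, Carpinus, Danio, Formica, Gasterosteus, Glossina, Gorilla, Hylobates, Microtus, Mus, Neofelis, Nomascus, Papio, Picea, Pongo, Puma, Rattus, Saccharomyces, Salamandra, Schizosaccharomyces, Sciurus, Takifugu, Taxidea, Xenopus

Tracing Microtus: it sits inside (Picea,Microtus).
Tracing Rattus: it sits inside (Rattus,(Taxidea,(Pongo,(Saccharomyces,(Ambystoma,Nomascus))))).
The smallest clade enclosing both is the whole tree (their MRCA is the root), so the answer is all 28 tips in alphabetical order.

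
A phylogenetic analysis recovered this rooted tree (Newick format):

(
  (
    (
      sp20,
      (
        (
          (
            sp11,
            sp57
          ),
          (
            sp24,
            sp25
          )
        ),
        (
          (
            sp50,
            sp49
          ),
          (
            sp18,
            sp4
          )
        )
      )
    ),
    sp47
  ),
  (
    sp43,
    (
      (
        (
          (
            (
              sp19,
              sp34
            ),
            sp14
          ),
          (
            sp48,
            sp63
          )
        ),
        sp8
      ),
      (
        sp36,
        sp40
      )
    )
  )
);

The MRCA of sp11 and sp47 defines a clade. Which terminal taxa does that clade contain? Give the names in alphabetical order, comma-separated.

sp11, sp18, sp20, sp24, sp25, sp4, sp47, sp49, sp50, sp57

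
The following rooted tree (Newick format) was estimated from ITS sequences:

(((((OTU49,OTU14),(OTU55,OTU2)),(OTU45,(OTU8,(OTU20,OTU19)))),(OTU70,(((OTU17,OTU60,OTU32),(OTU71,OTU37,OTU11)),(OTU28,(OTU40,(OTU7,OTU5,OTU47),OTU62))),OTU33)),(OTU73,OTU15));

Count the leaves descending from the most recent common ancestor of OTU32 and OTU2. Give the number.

The MRCA of OTU32 and OTU2 is the node subtending ((((OTU49,OTU14),(OTU55,OTU2)),(OTU45,(OTU8,(OTU20,OTU19)))),(OTU70,(((OTU17,OTU60,OTU32),(OTU71,OTU37,OTU11)),(OTU28,(OTU40,(OTU7,OTU5,OTU47),OTU62))),OTU33)).
That clade contains 22 terminal taxa: OTU11, OTU14, OTU17, OTU19, OTU2, OTU20, OTU28, OTU32, OTU33, OTU37, OTU40, OTU45, OTU47, OTU49, OTU5, OTU55, OTU60, OTU62, OTU7, OTU70, OTU71, OTU8.

22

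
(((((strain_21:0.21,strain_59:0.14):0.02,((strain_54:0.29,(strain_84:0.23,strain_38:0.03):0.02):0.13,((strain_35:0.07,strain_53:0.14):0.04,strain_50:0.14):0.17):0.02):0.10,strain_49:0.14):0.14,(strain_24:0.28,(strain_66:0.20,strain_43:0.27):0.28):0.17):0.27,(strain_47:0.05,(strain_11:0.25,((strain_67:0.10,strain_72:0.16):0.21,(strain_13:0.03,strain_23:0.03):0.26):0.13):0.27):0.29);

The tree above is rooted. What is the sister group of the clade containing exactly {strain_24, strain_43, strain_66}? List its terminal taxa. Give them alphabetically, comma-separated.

strain_21, strain_35, strain_38, strain_49, strain_50, strain_53, strain_54, strain_59, strain_84

The clade containing exactly {strain_24, strain_43, strain_66} attaches to the tree at the node subtending ((((strain_21,strain_59),((strain_54,(strain_84,strain_38)),((strain_35,strain_53),strain_50))),strain_49),(strain_24,(strain_66,strain_43))).
The other lineage descending from that same node — the sister group — is (((strain_21,strain_59),((strain_54,(strain_84,strain_38)),((strain_35,strain_53),strain_50))),strain_49); its 9 tips in alphabetical order are the answer.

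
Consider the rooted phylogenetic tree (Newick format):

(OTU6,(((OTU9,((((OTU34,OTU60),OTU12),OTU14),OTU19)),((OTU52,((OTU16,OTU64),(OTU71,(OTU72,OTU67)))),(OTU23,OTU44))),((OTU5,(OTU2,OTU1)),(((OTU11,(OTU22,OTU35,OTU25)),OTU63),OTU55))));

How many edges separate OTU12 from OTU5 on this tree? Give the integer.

The MRCA of OTU12 and OTU5 is the node subtending (((OTU9,((((OTU34,OTU60),OTU12),OTU14),OTU19)),((OTU52,((OTU16,OTU64),(OTU71,(OTU72,OTU67)))),(OTU23,OTU44))),((OTU5,(OTU2,OTU1)),(((OTU11,(OTU22,OTU35,OTU25)),OTU63),OTU55))).
From OTU12 up to that node: 6 branches. From OTU5 up to the same node: 3 branches. Total: 6 + 3 = 9.

9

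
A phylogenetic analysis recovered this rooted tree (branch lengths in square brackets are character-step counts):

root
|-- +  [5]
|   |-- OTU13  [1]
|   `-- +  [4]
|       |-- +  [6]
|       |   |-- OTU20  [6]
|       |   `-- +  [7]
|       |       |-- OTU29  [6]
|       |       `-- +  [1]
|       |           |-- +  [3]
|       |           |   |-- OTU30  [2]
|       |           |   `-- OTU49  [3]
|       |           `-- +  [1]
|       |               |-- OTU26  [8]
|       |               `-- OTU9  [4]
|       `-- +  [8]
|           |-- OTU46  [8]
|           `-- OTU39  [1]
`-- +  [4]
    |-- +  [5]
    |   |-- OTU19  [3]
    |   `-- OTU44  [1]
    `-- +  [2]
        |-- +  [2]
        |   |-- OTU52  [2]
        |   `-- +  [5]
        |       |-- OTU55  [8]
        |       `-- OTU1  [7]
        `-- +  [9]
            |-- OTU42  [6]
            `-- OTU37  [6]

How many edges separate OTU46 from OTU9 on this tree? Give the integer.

7

The MRCA of OTU46 and OTU9 is the node subtending ((OTU20,(OTU29,((OTU30,OTU49),(OTU26,OTU9)))),(OTU46,OTU39)).
From OTU46 up to that node: 2 branches. From OTU9 up to the same node: 5 branches. Total: 2 + 5 = 7.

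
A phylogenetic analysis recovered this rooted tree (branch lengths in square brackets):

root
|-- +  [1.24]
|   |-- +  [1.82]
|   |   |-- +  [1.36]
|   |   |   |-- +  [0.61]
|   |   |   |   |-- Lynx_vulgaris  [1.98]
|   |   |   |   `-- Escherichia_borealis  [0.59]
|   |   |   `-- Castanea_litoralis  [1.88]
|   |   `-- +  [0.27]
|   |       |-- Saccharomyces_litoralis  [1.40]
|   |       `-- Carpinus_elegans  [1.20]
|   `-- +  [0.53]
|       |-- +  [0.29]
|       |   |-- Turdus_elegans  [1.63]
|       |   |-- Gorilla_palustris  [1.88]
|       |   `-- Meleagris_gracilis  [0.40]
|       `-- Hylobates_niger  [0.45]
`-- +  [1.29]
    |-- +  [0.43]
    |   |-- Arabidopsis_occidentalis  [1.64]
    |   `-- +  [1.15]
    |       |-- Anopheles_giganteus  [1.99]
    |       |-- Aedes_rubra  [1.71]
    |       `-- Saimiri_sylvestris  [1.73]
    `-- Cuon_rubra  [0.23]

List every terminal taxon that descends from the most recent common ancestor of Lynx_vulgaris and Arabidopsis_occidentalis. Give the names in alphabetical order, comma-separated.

Aedes_rubra, Anopheles_giganteus, Arabidopsis_occidentalis, Carpinus_elegans, Castanea_litoralis, Cuon_rubra, Escherichia_borealis, Gorilla_palustris, Hylobates_niger, Lynx_vulgaris, Meleagris_gracilis, Saccharomyces_litoralis, Saimiri_sylvestris, Turdus_elegans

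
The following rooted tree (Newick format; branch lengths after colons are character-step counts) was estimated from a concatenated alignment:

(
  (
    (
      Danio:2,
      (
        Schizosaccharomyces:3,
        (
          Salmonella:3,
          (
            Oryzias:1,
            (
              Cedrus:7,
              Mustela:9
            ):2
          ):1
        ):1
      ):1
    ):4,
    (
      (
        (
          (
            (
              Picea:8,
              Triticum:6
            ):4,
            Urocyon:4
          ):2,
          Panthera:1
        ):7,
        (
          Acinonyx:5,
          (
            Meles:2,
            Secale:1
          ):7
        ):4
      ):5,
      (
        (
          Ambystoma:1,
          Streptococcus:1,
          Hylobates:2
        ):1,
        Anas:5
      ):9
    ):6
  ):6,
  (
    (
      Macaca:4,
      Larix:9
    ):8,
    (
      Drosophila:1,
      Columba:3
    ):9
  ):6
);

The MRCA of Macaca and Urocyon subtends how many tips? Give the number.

The MRCA of Macaca and Urocyon is the root, so the clade is the entire tree.
That clade contains 21 terminal taxa: Acinonyx, Ambystoma, Anas, Cedrus, Columba, Danio, Drosophila, Hylobates, Larix, Macaca, Meles, Mustela, Oryzias, Panthera, Picea, Salmonella, Schizosaccharomyces, Secale, Streptococcus, Triticum, Urocyon.

21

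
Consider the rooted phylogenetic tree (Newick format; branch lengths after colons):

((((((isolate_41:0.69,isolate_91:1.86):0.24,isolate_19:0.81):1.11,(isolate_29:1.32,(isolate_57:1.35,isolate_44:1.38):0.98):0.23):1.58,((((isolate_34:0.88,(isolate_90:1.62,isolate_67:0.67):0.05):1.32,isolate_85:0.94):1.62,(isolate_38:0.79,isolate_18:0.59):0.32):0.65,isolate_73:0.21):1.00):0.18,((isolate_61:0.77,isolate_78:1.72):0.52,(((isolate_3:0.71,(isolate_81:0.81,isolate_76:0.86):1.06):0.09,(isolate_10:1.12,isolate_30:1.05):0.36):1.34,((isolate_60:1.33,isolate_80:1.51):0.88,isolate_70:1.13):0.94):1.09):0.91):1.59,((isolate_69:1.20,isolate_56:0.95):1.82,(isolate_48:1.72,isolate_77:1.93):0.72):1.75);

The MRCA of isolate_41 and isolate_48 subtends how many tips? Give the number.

27

The MRCA of isolate_41 and isolate_48 is the root, so the clade is the entire tree.
That clade contains 27 terminal taxa: isolate_10, isolate_18, isolate_19, isolate_29, isolate_3, isolate_30, isolate_34, isolate_38, isolate_41, isolate_44, isolate_48, isolate_56, isolate_57, isolate_60, isolate_61, isolate_67, isolate_69, isolate_70, isolate_73, isolate_76, isolate_77, isolate_78, isolate_80, isolate_81, isolate_85, isolate_90, isolate_91.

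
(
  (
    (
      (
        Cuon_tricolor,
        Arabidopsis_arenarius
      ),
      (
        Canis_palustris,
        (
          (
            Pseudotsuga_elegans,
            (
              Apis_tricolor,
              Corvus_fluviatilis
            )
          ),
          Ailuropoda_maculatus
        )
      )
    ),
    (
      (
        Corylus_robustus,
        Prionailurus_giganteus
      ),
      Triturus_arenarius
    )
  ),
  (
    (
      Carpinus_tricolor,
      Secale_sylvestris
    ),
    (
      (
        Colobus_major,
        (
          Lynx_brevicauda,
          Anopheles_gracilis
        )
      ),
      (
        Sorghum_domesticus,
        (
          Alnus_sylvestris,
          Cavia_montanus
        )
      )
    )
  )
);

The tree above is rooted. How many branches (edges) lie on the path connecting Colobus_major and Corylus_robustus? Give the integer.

The MRCA of Colobus_major and Corylus_robustus is the root of the tree.
From Colobus_major up to that node: 4 branches. From Corylus_robustus up to the same node: 4 branches. Total: 4 + 4 = 8.

8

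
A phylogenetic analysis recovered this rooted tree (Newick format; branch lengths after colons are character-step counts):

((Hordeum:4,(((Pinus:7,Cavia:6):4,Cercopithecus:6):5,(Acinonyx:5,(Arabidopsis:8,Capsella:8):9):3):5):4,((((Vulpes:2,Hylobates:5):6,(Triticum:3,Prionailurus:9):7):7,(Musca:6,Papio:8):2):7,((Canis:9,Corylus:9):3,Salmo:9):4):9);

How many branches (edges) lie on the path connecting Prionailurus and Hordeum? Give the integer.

The MRCA of Prionailurus and Hordeum is the root of the tree.
From Prionailurus up to that node: 5 branches. From Hordeum up to the same node: 2 branches. Total: 5 + 2 = 7.

7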